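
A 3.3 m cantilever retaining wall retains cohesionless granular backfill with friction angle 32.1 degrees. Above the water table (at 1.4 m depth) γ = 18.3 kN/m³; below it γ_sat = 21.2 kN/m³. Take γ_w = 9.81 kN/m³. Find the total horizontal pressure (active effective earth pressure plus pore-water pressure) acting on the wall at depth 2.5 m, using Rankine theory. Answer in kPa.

K_a = (1 − sin φ)/(1 + sin φ) = 0.3060.
γ' = 21.2 − 9.81 = 11.39 kN/m³.
Effective vertical stress at 2.5 m: σ'_v = 18.3×1.4 + 11.39×1.10 = 38.15 kPa.
σ'_h = K_a σ'_v = 0.3060 × 38.15 = 11.67 kPa; u = γ_w × 1.10 = 10.79 kPa.
Total σ_h = 11.67 + 10.79 = 22.46 kPa.

22.5 kPa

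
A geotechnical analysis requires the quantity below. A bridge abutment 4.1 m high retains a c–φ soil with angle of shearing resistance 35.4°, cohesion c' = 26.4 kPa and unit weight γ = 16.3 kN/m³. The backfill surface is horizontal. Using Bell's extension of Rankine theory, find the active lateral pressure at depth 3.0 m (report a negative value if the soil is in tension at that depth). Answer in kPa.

-14.2 kPa

K_a = (1 − sin φ)/(1 + sin φ) = 0.2664.
σ_a = K_a γ z − 2c√K_a = 0.2664×16.3×3.0 − 2×26.4×0.5161 = -14.23 kPa.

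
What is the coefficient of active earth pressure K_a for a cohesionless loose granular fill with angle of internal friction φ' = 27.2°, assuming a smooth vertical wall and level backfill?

K_a = tan²(45° − φ/2) = tan²(31.40°) = 0.3726.

0.373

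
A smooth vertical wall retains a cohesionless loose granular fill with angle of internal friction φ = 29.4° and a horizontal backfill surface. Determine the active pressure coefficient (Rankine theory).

K_a = tan²(45° − φ/2) = tan²(30.30°) = 0.3415.

0.341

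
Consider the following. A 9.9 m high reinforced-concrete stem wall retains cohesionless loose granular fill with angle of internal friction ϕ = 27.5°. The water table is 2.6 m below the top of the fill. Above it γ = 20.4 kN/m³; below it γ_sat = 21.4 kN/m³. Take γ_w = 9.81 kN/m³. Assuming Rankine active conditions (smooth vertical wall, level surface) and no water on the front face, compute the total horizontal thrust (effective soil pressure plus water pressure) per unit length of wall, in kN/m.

543 kN/m

K_a = tan²(45° − φ/2) = 0.3682.
γ' = 21.4 − 9.81 = 11.59 kN/m³. Depth below WT = 7.3 m.
σ'_h at WT = K_a γ d_w = 19.53 kPa; at base = 19.53 + K_a γ' × 7.3 = 50.68 kPa.
P₁ (0–2.6 m) = ½×19.53×2.6 = 25.39. P₂ (2.6–9.9 m) = ½(19.53+50.68)×7.3 = 256.3.
P_w = ½ γ_w h₂² = 0.5×9.81×7.3² = 261.4. Total = 25.39+256.3+261.4 = 543.1 kN/m.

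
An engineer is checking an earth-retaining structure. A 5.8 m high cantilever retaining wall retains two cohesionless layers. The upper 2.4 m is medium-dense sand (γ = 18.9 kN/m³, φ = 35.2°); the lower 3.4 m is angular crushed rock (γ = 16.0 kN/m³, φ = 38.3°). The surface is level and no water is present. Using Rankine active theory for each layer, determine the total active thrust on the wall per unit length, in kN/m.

K_a1 = tan²(45°−35.2°/2) = 0.2687; K_a2 = tan²(45°−38.3°/2) = 0.2347.
Layer 1: σ at base = K_a1 γ₁ h₁ = 12.19 kPa; P₁ = ½×12.19×2.4 = 14.63.
Layer 2: σ_v at top = γ₁h₁ = 45.36; σ_h top = K_a2×45.36 = 10.65; σ_h base = K_a2×(45.36+16.0×3.4) = 23.42.
P₂ = ½(10.65+23.42)×3.4 = 57.91. Total P_a = 14.63+57.91 = 72.54 kN/m.

72.5 kN/m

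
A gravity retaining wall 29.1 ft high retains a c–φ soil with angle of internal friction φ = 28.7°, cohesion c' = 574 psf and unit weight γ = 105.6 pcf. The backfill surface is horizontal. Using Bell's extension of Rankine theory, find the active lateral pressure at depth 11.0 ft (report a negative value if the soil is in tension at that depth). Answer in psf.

K_a = (1 − sin φ)/(1 + sin φ) = 0.3511.
σ_a = K_a γ z − 2c√K_a = 0.3511×105.6×11.0 − 2×574×0.5926 = -272.4 psf.

-272 psf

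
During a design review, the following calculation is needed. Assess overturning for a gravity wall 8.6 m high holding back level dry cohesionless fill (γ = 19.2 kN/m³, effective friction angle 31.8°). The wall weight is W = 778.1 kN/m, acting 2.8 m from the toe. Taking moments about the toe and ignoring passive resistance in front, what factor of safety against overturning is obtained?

3.46

K_a = tan²(45° − 31.8°/2) = 0.3098.
P_a = ½K_aγH² = 0.5×0.3098×19.2×8.6² = 220.0 kN/m, acting at H/3 = 2.867 m above the base.
Overturning moment M_o = P_a × H/3 = 220.0 × 2.867 = 630.6.
Resisting moment M_r = W × 2.8 = 778.1 × 2.8 = 2179.
FS_overturning = M_r/M_o = 2179/630.6 = 3.455.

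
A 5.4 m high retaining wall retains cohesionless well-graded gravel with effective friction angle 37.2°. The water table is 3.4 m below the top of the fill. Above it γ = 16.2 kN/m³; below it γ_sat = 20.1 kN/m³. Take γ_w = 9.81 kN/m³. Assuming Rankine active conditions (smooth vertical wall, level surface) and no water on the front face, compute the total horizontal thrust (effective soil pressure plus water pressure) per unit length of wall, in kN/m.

K_a = tan²(45° − φ/2) = 0.2464.
γ' = 20.1 − 9.81 = 10.29 kN/m³. Depth below WT = 2.0 m.
σ'_h at WT = K_a γ d_w = 13.57 kPa; at base = 13.57 + K_a γ' × 2.0 = 18.64 kPa.
P₁ (0–3.4 m) = ½×13.57×3.4 = 23.07. P₂ (3.4–5.4 m) = ½(13.57+18.64)×2.0 = 32.22.
P_w = ½ γ_w h₂² = 0.5×9.81×2.0² = 19.62. Total = 23.07+32.22+19.62 = 74.91 kN/m.

74.9 kN/m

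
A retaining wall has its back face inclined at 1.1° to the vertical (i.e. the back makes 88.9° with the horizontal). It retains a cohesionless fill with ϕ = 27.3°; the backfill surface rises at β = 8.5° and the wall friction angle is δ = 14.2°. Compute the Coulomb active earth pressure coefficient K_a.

0.385

K_a = sin²(α+φ) / [sin²α · sin(α−δ) · (1 + √{sin(φ+δ)sin(φ−β) / (sin(α−δ)sin(α+β))})²].
With α = 88.9°, φ = 27.3°, δ = 14.2°, β = 8.5°: K_a = 0.3851.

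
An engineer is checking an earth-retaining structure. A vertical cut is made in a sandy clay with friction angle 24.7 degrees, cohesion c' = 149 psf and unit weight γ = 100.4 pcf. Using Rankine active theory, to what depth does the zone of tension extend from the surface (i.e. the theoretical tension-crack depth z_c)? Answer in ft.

K_a = tan²(45° − 24.7°/2) = 0.4106; √K_a = 0.6408.
The active pressure is zero where K_a γ z = 2c√K_a, so z_c = 2c/(γ√K_a) = 2×149/(100.4×0.6408) = 4.632 ft.

4.63 ft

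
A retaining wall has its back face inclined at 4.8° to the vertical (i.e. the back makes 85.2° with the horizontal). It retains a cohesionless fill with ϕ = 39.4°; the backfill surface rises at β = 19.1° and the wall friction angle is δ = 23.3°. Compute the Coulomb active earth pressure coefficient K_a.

0.302

K_a = sin²(α+φ) / [sin²α · sin(α−δ) · (1 + √{sin(φ+δ)sin(φ−β) / (sin(α−δ)sin(α+β))})²].
With α = 85.2°, φ = 39.4°, δ = 23.3°, β = 19.1°: K_a = 0.3019.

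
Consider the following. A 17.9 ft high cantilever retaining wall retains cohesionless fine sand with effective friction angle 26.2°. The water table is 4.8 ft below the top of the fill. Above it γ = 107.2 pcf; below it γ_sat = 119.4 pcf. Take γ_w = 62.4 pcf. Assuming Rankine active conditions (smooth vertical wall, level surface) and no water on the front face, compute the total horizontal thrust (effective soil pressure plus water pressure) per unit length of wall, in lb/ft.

K_a = tan²(45° − φ/2) = 0.3874.
γ' = 119.4 − 62.4 = 57.00 pcf. Depth below WT = 13.1 ft.
σ'_h at WT = K_a γ d_w = 199.4 psf; at base = 199.4 + K_a γ' × 13.1 = 488.7 psf.
P₁ (0–4.8 ft) = ½×199.4×4.8 = 478.5. P₂ (4.8–17.9 ft) = ½(199.4+488.7)×13.1 = 4507.
P_w = ½ γ_w h₂² = 0.5×62.4×13.1² = 5354. Total = 478.5+4507+5354 = 10340 lb/ft.

10300 lb/ft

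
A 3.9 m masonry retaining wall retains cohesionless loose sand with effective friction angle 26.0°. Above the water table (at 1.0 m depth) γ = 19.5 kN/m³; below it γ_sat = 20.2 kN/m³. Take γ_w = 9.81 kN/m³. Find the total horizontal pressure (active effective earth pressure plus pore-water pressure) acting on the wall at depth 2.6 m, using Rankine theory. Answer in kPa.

K_a = (1 − sin φ)/(1 + sin φ) = 0.3905.
γ' = 20.2 − 9.81 = 10.39 kN/m³.
Effective vertical stress at 2.6 m: σ'_v = 19.5×1.0 + 10.39×1.60 = 36.12 kPa.
σ'_h = K_a σ'_v = 0.3905 × 36.12 = 14.11 kPa; u = γ_w × 1.60 = 15.70 kPa.
Total σ_h = 14.11 + 15.70 = 29.80 kPa.

29.8 kPa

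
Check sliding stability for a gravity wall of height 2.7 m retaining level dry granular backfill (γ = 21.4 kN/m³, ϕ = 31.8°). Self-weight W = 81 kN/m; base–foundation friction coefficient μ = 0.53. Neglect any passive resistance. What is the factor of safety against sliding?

K_a = tan²(45° − 31.8°/2) = 0.3098.
P_a = ½K_aγH² = 0.5×0.3098×21.4×2.7² = 24.16 kN/m, acting at H/3 = 0.9000 m above the base.
FS_sliding = μW / P_a = 0.53×81 / 24.16 = 1.777.

1.78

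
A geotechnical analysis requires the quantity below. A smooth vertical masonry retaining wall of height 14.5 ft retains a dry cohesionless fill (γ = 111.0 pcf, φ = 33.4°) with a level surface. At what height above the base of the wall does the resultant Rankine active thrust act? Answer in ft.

K_a = 0.2899.
The pressure distribution is triangular, so the resultant acts at H/3 above the base = 14.5/3 = 4.833 ft.

4.83 ft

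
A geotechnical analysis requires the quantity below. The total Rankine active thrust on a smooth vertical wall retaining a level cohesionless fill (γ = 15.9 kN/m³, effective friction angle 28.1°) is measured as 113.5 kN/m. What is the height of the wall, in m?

6.30 m

K_a = 0.3596. P_a = ½ K_a γ H² ⇒ H = √(2P_a/(K_a γ)).
H = √(2×113.5/(0.3596×15.9)) = 6.301 m.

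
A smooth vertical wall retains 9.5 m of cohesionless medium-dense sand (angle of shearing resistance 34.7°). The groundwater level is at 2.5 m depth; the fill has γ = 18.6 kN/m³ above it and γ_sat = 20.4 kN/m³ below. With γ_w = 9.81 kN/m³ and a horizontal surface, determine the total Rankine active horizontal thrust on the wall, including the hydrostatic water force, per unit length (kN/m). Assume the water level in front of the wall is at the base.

K_a = tan²(45° − φ/2) = 0.2745.
γ' = 20.4 − 9.81 = 10.59 kN/m³. Depth below WT = 7.0 m.
σ'_h at WT = K_a γ d_w = 12.76 kPa; at base = 12.76 + K_a γ' × 7.0 = 33.11 kPa.
P₁ (0–2.5 m) = ½×12.76×2.5 = 15.95. P₂ (2.5–9.5 m) = ½(12.76+33.11)×7.0 = 160.6.
P_w = ½ γ_w h₂² = 0.5×9.81×7.0² = 240.3. Total = 15.95+160.6+240.3 = 416.9 kN/m.

417 kN/m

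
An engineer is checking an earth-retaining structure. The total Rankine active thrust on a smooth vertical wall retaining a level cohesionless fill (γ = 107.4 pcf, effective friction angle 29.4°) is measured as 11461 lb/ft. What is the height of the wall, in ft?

25.0 ft

K_a = 0.3415. P_a = ½ K_a γ H² ⇒ H = √(2P_a/(K_a γ)).
H = √(2×11461/(0.3415×107.4)) = 25.00 ft.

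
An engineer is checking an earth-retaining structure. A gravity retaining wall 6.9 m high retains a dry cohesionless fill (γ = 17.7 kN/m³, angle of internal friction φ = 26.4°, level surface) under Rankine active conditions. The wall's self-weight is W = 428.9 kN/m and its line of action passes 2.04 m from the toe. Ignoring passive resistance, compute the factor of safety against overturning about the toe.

2.35

K_a = tan²(45° − 26.4°/2) = 0.3844.
P_a = ½K_aγH² = 0.5×0.3844×17.7×6.9² = 162.0 kN/m, acting at H/3 = 2.300 m above the base.
Overturning moment M_o = P_a × H/3 = 162.0 × 2.300 = 372.6.
Resisting moment M_r = W × 2.04 = 428.9 × 2.04 = 875.0.
FS_overturning = M_r/M_o = 875.0/372.6 = 2.349.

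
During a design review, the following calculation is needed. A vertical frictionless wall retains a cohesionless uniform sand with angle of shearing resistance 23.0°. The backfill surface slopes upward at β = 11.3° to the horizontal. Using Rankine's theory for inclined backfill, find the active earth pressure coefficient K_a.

K_a = cos β · (cos β − √(cos²β − cos²φ)) / (cos β + √(cos²β − cos²φ)).
cos β = 0.9806, cos φ = 0.9205, √(cos²β − cos²φ) = 0.3380.
K_a = 0.9806 × (0.9806 − 0.3380)/(0.9806 + 0.3380) = 0.4778.

0.478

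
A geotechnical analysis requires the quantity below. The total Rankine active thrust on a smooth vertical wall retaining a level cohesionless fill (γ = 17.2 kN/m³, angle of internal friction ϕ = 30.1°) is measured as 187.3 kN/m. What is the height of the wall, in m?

K_a = 0.3320. P_a = ½ K_a γ H² ⇒ H = √(2P_a/(K_a γ)).
H = √(2×187.3/(0.3320×17.2)) = 8.099 m.

8.10 m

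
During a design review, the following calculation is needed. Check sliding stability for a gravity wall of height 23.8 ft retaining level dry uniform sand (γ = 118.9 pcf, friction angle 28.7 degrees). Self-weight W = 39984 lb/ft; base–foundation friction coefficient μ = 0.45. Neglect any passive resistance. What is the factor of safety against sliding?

1.52

K_a = tan²(45° − 28.7°/2) = 0.3511.
P_a = ½K_aγH² = 0.5×0.3511×118.9×23.8² = 11820 lb/ft, acting at H/3 = 7.933 ft above the base.
FS_sliding = μW / P_a = 0.45×39984 / 11820 = 1.522.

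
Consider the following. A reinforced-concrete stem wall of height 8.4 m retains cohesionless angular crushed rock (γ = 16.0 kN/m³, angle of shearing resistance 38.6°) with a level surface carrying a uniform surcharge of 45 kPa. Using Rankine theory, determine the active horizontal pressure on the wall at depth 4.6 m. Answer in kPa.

27.5 kPa

K_a = (1 − sin φ)/(1 + sin φ) = 0.2316.
σ_v = γz + q = 16.0 × 4.6 + 45 = 118.6 kPa.
σ_h = K_a σ_v = 0.2316 × 118.6 = 27.47 kPa.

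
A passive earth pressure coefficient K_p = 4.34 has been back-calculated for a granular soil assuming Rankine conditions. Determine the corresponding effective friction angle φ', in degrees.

38.7°

K_p = (1+sin φ)/(1−sin φ) ⇒ sin φ = (K_p − 1)/(K_p + 1) = 0.6255.
φ = arcsin(0.6255) = 38.72°.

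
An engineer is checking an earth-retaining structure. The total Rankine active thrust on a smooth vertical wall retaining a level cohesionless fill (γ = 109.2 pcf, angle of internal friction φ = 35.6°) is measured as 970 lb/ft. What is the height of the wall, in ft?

K_a = 0.2641. P_a = ½ K_a γ H² ⇒ H = √(2P_a/(K_a γ)).
H = √(2×970/(0.2641×109.2)) = 8.201 ft.

8.20 ft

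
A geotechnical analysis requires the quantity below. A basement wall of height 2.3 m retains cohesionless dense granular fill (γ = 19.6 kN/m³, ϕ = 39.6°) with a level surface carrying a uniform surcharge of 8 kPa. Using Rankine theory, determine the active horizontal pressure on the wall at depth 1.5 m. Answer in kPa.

8.28 kPa

K_a = (1 − sin φ)/(1 + sin φ) = 0.2214.
σ_v = γz + q = 19.6 × 1.5 + 8 = 37.40 kPa.
σ_h = K_a σ_v = 0.2214 × 37.40 = 8.282 kPa.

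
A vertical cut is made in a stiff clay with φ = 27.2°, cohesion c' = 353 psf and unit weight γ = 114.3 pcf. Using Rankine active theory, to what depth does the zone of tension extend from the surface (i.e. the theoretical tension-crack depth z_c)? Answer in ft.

10.1 ft

K_a = tan²(45° − 27.2°/2) = 0.3726; √K_a = 0.6104.
The active pressure is zero where K_a γ z = 2c√K_a, so z_c = 2c/(γ√K_a) = 2×353/(114.3×0.6104) = 10.12 ft.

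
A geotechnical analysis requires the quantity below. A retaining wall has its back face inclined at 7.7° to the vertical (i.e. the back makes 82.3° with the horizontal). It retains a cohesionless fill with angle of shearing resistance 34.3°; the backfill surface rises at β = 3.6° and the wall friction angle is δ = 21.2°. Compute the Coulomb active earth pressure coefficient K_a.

K_a = sin²(α+φ) / [sin²α · sin(α−δ) · (1 + √{sin(φ+δ)sin(φ−β) / (sin(α−δ)sin(α+β))})²].
With α = 82.3°, φ = 34.3°, δ = 21.2°, β = 3.6°: K_a = 0.3240.

0.324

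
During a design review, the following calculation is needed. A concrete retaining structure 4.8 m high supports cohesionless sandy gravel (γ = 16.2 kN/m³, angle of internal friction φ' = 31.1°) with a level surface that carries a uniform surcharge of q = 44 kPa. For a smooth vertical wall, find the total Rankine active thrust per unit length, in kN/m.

K_a = tan²(45° − φ/2) = 0.3188.
Soil triangle: ½ K_a γ H² = 0.5×0.3188×16.2×4.8² = 59.50 kN/m.
Surcharge rectangle: K_a q H = 0.3188×44×4.8 = 67.33 kN/m.
Total = 59.50 + 67.33 = 126.8 kN/m.

127 kN/m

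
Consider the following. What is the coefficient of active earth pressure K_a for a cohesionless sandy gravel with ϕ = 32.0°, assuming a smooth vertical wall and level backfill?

0.307

K_a = tan²(45° − φ/2) = tan²(29.00°) = 0.3073.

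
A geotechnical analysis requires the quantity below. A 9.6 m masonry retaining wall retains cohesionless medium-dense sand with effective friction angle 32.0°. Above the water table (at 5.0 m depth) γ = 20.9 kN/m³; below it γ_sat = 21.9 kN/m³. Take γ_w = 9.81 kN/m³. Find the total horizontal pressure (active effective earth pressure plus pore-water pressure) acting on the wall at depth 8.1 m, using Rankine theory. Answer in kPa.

74.0 kPa

K_a = (1 − sin φ)/(1 + sin φ) = 0.3073.
γ' = 21.9 − 9.81 = 12.09 kN/m³.
Effective vertical stress at 8.1 m: σ'_v = 20.9×5.0 + 12.09×3.10 = 142.0 kPa.
σ'_h = K_a σ'_v = 0.3073 × 142.0 = 43.62 kPa; u = γ_w × 3.10 = 30.41 kPa.
Total σ_h = 43.62 + 30.41 = 74.04 kPa.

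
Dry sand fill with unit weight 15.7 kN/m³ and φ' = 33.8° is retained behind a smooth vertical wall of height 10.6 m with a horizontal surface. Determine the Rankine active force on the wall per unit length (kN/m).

K_a = tan²(45° − φ/2) = 0.2851.
P_a = ½ K_a γ H² = 0.5 × 0.2851 × 15.7 × 10.6² = 251.5 kN/m.

251 kN/m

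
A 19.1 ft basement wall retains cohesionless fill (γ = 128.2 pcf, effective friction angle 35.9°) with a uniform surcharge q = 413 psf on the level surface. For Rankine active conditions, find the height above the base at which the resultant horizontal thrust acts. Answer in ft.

K_a = 0.2607.
Triangular part P₁ = ½K_aγH² = 6097 at H/3 = 6.367 ft; rectangular part P₂ = K_a q H = 2057 at H/2 = 9.550 ft.
ȳ = (P₁·6.367 + P₂·9.550)/(P₁+P₂) = 7.170 ft.

7.17 ft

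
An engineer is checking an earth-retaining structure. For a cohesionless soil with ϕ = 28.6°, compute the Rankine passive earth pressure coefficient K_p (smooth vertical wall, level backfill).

K_p = (1 + sin φ)/(1 − sin φ) = tan²(45° + 28.6°/2) = 2.837.

2.84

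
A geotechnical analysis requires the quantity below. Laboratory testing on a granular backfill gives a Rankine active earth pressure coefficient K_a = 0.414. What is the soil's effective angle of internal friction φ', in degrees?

K_a = tan²(45° − φ/2) ⇒ 45° − φ/2 = arctan(√0.414) = 32.76°.
φ = 2(45° − 32.76°) = 24.48°.

24.5°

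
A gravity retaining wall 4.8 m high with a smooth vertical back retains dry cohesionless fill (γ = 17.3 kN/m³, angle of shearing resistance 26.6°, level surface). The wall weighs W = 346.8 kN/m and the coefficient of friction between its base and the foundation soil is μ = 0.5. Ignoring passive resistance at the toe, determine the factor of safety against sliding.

2.28

K_a = tan²(45° − 26.6°/2) = 0.3814.
P_a = ½K_aγH² = 0.5×0.3814×17.3×4.8² = 76.02 kN/m, acting at H/3 = 1.600 m above the base.
FS_sliding = μW / P_a = 0.5×346.8 / 76.02 = 2.281.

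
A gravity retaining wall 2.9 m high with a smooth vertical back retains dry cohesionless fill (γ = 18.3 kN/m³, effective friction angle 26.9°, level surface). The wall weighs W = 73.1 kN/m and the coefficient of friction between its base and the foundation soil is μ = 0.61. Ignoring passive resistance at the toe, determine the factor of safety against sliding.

1.54

K_a = tan²(45° − 26.9°/2) = 0.3770.
P_a = ½K_aγH² = 0.5×0.3770×18.3×2.9² = 29.01 kN/m, acting at H/3 = 0.9667 m above the base.
FS_sliding = μW / P_a = 0.61×73.1 / 29.01 = 1.537.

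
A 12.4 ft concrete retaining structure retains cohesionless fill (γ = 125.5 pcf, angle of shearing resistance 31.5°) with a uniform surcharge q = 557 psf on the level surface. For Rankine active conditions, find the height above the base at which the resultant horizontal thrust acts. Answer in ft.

5.00 ft

K_a = 0.3136.
Triangular part P₁ = ½K_aγH² = 3026 at H/3 = 4.133 ft; rectangular part P₂ = K_a q H = 2166 at H/2 = 6.200 ft.
ȳ = (P₁·4.133 + P₂·6.200)/(P₁+P₂) = 4.996 ft.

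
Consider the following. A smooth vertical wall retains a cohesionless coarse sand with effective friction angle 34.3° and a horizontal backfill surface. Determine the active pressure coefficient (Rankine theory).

0.279

K_a = tan²(45° − φ/2) = tan²(27.85°) = 0.2792.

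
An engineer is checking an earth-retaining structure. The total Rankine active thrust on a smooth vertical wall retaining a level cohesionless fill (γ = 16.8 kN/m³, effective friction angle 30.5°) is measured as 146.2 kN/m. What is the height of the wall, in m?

7.30 m

K_a = 0.3267. P_a = ½ K_a γ H² ⇒ H = √(2P_a/(K_a γ)).
H = √(2×146.2/(0.3267×16.8)) = 7.299 m.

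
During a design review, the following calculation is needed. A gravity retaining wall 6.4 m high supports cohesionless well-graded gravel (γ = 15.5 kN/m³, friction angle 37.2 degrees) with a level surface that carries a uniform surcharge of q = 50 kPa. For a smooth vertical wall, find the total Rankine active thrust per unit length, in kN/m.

K_a = tan²(45° − φ/2) = 0.2464.
Soil triangle: ½ K_a γ H² = 0.5×0.2464×15.5×6.4² = 78.22 kN/m.
Surcharge rectangle: K_a q H = 0.2464×50×6.4 = 78.85 kN/m.
Total = 78.22 + 78.85 = 157.1 kN/m.

157 kN/m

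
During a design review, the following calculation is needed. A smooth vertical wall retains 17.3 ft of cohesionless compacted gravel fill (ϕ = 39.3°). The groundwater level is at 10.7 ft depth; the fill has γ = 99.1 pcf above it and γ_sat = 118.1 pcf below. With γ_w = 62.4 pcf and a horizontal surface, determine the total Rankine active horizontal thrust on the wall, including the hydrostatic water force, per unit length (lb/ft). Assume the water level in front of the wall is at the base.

4480 lb/ft

K_a = tan²(45° − φ/2) = 0.2245.
γ' = 118.1 − 62.4 = 55.70 pcf. Depth below WT = 6.6 ft.
σ'_h at WT = K_a γ d_w = 238.0 psf; at base = 238.0 + K_a γ' × 6.6 = 320.5 psf.
P₁ (0–10.7 ft) = ½×238.0×10.7 = 1273. P₂ (10.7–17.3 ft) = ½(238.0+320.5)×6.6 = 1843.
P_w = ½ γ_w h₂² = 0.5×62.4×6.6² = 1359. Total = 1273+1843+1359 = 4476 lb/ft.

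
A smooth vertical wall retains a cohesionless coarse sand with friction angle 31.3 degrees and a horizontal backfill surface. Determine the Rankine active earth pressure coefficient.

0.316

K_a = tan²(45° − φ/2) = tan²(29.35°) = 0.3162.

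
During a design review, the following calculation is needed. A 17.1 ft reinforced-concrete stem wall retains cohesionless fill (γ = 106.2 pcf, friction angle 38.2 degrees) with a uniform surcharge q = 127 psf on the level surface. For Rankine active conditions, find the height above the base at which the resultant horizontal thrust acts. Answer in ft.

K_a = 0.2358.
Triangular part P₁ = ½K_aγH² = 3661 at H/3 = 5.700 ft; rectangular part P₂ = K_a q H = 512.0 at H/2 = 8.550 ft.
ȳ = (P₁·5.700 + P₂·8.550)/(P₁+P₂) = 6.050 ft.

6.05 ft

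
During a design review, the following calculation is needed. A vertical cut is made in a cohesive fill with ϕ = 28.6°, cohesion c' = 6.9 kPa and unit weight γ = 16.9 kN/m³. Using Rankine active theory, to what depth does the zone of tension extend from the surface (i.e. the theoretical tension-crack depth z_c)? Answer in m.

K_a = tan²(45° − 28.6°/2) = 0.3525; √K_a = 0.5938.
The active pressure is zero where K_a γ z = 2c√K_a, so z_c = 2c/(γ√K_a) = 2×6.9/(16.9×0.5938) = 1.375 m.

1.38 m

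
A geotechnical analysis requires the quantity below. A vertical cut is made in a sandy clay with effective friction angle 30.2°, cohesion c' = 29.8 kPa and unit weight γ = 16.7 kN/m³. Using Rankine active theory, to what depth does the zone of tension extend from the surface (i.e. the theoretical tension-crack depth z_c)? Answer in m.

6.21 m

K_a = tan²(45° − 30.2°/2) = 0.3307; √K_a = 0.5750.
The active pressure is zero where K_a γ z = 2c√K_a, so z_c = 2c/(γ√K_a) = 2×29.8/(16.7×0.5750) = 6.206 m.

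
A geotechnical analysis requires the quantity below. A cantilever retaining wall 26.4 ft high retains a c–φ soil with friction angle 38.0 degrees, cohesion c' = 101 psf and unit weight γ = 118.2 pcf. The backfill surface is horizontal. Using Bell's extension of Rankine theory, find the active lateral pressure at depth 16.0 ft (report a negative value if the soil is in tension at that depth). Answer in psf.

K_a = (1 − sin φ)/(1 + sin φ) = 0.2379.
σ_a = K_a γ z − 2c√K_a = 0.2379×118.2×16.0 − 2×101×0.4877 = 351.4 psf.

351 psf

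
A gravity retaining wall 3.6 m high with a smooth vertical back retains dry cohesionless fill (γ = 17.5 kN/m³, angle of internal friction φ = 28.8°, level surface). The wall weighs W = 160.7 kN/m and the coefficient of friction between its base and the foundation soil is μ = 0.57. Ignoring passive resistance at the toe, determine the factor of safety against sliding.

K_a = tan²(45° − 28.8°/2) = 0.3498.
P_a = ½K_aγH² = 0.5×0.3498×17.5×3.6² = 39.66 kN/m, acting at H/3 = 1.200 m above the base.
FS_sliding = μW / P_a = 0.57×160.7 / 39.66 = 2.309.

2.31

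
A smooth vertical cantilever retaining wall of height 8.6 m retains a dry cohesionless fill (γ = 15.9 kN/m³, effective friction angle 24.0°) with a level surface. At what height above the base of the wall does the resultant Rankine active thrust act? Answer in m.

2.87 m

K_a = 0.4217.
The pressure distribution is triangular, so the resultant acts at H/3 above the base = 8.6/3 = 2.867 m.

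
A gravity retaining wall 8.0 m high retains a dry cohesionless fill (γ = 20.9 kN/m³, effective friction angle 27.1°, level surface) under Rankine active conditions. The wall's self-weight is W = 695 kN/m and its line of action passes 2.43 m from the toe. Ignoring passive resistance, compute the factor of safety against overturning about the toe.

K_a = tan²(45° − 27.1°/2) = 0.3741.
P_a = ½K_aγH² = 0.5×0.3741×20.9×8.0² = 250.2 kN/m, acting at H/3 = 2.667 m above the base.
Overturning moment M_o = P_a × H/3 = 250.2 × 2.667 = 667.1.
Resisting moment M_r = W × 2.43 = 695 × 2.43 = 1689.
FS_overturning = M_r/M_o = 1689/667.1 = 2.532.

2.53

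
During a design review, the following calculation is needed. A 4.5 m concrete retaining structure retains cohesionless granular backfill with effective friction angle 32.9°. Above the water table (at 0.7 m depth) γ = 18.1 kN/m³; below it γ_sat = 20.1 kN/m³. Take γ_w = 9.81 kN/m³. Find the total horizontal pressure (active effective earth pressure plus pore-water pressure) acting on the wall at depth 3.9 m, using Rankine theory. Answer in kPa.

44.9 kPa

K_a = (1 − sin φ)/(1 + sin φ) = 0.2960.
γ' = 20.1 − 9.81 = 10.29 kN/m³.
Effective vertical stress at 3.9 m: σ'_v = 18.1×0.7 + 10.29×3.20 = 45.60 kPa.
σ'_h = K_a σ'_v = 0.2960 × 45.60 = 13.50 kPa; u = γ_w × 3.20 = 31.39 kPa.
Total σ_h = 13.50 + 31.39 = 44.89 kPa.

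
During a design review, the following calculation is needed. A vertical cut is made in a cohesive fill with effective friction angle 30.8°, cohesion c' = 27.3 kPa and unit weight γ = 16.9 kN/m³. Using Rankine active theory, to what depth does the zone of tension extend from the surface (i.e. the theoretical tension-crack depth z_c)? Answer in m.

K_a = tan²(45° − 30.8°/2) = 0.3227; √K_a = 0.5681.
The active pressure is zero where K_a γ z = 2c√K_a, so z_c = 2c/(γ√K_a) = 2×27.3/(16.9×0.5681) = 5.687 m.

5.69 m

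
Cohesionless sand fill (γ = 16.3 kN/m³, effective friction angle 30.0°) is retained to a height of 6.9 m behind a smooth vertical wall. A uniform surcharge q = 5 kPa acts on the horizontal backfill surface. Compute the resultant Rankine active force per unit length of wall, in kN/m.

141 kN/m

K_a = tan²(45° − φ/2) = 0.3333.
Soil triangle: ½ K_a γ H² = 0.5×0.3333×16.3×6.9² = 129.3 kN/m.
Surcharge rectangle: K_a q H = 0.3333×5×6.9 = 11.50 kN/m.
Total = 129.3 + 11.50 = 140.8 kN/m.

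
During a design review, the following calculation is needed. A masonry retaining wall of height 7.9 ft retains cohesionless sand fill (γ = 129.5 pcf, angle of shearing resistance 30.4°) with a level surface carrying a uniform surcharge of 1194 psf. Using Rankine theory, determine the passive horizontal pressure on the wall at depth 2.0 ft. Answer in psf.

K_p = (1 + sin φ)/(1 − sin φ) = 3.049.
σ_v = γz + q = 129.5 × 2.0 + 1194 = 1453 psf.
σ_h = K_p σ_v = 3.049 × 1453 = 4430 psf.

4430 psf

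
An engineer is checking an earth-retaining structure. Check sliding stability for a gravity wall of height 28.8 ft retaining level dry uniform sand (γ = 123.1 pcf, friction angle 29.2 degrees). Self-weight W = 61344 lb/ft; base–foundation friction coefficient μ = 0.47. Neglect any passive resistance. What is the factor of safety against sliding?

K_a = tan²(45° − 29.2°/2) = 0.3442.
P_a = ½K_aγH² = 0.5×0.3442×123.1×28.8² = 17570 lb/ft, acting at H/3 = 9.600 ft above the base.
FS_sliding = μW / P_a = 0.47×61344 / 17570 = 1.641.

1.64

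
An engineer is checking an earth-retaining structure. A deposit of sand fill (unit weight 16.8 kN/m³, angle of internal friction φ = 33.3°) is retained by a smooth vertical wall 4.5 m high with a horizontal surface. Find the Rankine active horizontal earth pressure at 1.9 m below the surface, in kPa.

K_a = (1 − sin φ)/(1 + sin φ) = 0.2911.
σ_h = K_a γ z = 0.2911 × 16.8 × 1.9 = 9.293 kPa.

9.29 kPa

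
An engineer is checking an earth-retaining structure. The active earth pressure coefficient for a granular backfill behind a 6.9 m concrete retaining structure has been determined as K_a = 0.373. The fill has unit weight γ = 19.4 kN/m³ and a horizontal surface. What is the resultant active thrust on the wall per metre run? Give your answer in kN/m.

172 kN/m

P = ½ K_a γ H² = 0.5 × 0.373 × 19.4 × 6.9² = 172.3 kN/m.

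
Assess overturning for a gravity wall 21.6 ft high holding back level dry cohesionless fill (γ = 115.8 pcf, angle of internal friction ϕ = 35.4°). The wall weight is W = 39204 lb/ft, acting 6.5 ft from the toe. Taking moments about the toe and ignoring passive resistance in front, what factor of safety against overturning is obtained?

4.92

K_a = tan²(45° − 35.4°/2) = 0.2664.
P_a = ½K_aγH² = 0.5×0.2664×115.8×21.6² = 7196 lb/ft, acting at H/3 = 7.200 ft above the base.
Overturning moment M_o = P_a × H/3 = 7196 × 7.200 = 51810.
Resisting moment M_r = W × 6.5 = 39204 × 6.5 = 254800.
FS_overturning = M_r/M_o = 254800/51810 = 4.918.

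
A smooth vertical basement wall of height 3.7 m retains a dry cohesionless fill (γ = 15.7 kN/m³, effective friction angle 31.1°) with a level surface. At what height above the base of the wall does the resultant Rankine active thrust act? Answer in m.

1.23 m

K_a = 0.3188.
The pressure distribution is triangular, so the resultant acts at H/3 above the base = 3.7/3 = 1.233 m.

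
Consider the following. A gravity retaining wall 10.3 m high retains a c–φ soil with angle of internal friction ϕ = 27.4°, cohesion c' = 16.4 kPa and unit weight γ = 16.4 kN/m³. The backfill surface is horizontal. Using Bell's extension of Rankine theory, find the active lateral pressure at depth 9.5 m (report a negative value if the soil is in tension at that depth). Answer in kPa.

37.7 kPa

K_a = (1 − sin φ)/(1 + sin φ) = 0.3697.
σ_a = K_a γ z − 2c√K_a = 0.3697×16.4×9.5 − 2×16.4×0.6080 = 37.65 kPa.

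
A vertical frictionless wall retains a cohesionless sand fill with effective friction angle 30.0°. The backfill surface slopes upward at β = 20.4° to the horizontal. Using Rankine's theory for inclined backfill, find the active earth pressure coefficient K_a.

K_a = cos β · (cos β − √(cos²β − cos²φ)) / (cos β + √(cos²β − cos²φ)).
cos β = 0.9373, cos φ = 0.8660, √(cos²β − cos²φ) = 0.3585.
K_a = 0.9373 × (0.9373 − 0.3585)/(0.9373 + 0.3585) = 0.4187.

0.419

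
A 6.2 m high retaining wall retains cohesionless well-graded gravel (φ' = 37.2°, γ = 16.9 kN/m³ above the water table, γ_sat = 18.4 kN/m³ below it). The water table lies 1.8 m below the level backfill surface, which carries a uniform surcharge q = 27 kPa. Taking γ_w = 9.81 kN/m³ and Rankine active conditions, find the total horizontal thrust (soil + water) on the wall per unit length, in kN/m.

K_a = tan²(45° − φ/2) = 0.2464.
γ' = 18.4 − 9.81 = 8.590 kN/m³. h₂ = H − d_w = 4.4 m.
σ'_h: at surface K_a·q = 6.653; at WT K_a(q+γd_w) = 14.15; at base K_a(q+γd_w+γ'h₂) = 23.46 kPa.
P₁ = ½(6.653+14.15)×1.8 = 18.72; P₂ = ½(14.15+23.46)×4.4 = 82.75; P_w = ½γ_w h₂² = 94.96.
Total = 18.72+82.75+94.96 = 196.4 kN/m.

196 kN/m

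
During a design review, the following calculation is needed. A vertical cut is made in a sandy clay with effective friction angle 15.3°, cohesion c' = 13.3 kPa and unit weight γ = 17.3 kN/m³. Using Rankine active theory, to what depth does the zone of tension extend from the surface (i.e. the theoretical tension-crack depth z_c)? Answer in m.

K_a = tan²(45° − 15.3°/2) = 0.5824; √K_a = 0.7632.
The active pressure is zero where K_a γ z = 2c√K_a, so z_c = 2c/(γ√K_a) = 2×13.3/(17.3×0.7632) = 2.015 m.

2.01 m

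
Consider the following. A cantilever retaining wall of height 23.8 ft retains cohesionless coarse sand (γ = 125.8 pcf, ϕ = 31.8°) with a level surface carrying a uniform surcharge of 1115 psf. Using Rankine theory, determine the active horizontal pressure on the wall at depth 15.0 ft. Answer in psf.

K_a = (1 − sin φ)/(1 + sin φ) = 0.3098.
σ_v = γz + q = 125.8 × 15.0 + 1115 = 3002 psf.
σ_h = K_a σ_v = 0.3098 × 3002 = 930.0 psf.

930 psf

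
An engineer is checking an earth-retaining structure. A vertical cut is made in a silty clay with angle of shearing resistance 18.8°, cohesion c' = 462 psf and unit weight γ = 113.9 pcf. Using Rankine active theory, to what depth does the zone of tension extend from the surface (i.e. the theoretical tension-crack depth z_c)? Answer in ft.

11.3 ft

K_a = tan²(45° − 18.8°/2) = 0.5126; √K_a = 0.7159.
The active pressure is zero where K_a γ z = 2c√K_a, so z_c = 2c/(γ√K_a) = 2×462/(113.9×0.7159) = 11.33 ft.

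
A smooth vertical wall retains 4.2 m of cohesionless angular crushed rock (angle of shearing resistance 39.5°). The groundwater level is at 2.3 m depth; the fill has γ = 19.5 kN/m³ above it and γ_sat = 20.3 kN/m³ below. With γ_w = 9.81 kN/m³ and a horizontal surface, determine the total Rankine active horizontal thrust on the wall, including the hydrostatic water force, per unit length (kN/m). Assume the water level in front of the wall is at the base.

K_a = tan²(45° − φ/2) = 0.2224.
γ' = 20.3 − 9.81 = 10.49 kN/m³. Depth below WT = 1.9 m.
σ'_h at WT = K_a γ d_w = 9.976 kPa; at base = 9.976 + K_a γ' × 1.9 = 14.41 kPa.
P₁ (0–2.3 m) = ½×9.976×2.3 = 11.47. P₂ (2.3–4.2 m) = ½(9.976+14.41)×1.9 = 23.17.
P_w = ½ γ_w h₂² = 0.5×9.81×1.9² = 17.71. Total = 11.47+23.17+17.71 = 52.35 kN/m.

52.3 kN/m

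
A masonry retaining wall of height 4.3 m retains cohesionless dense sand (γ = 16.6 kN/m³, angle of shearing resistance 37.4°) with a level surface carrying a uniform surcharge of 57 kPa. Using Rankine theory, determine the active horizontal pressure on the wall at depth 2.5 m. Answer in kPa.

K_a = (1 − sin φ)/(1 + sin φ) = 0.2443.
σ_v = γz + q = 16.6 × 2.5 + 57 = 98.50 kPa.
σ_h = K_a σ_v = 0.2443 × 98.50 = 24.06 kPa.

24.1 kPa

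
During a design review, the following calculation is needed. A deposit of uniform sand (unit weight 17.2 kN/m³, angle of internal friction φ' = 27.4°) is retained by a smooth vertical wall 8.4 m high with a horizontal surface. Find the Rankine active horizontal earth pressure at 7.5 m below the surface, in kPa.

47.7 kPa

K_a = (1 − sin φ)/(1 + sin φ) = 0.3697.
σ_h = K_a γ z = 0.3697 × 17.2 × 7.5 = 47.69 kPa.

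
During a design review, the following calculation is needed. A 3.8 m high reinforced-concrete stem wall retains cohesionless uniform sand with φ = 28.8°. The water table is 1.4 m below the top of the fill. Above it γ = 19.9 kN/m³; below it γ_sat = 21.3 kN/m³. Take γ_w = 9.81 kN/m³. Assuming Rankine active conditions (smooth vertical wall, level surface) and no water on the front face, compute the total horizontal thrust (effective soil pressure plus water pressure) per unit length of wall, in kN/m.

K_a = tan²(45° − φ/2) = 0.3498.
γ' = 21.3 − 9.81 = 11.49 kN/m³. Depth below WT = 2.4 m.
σ'_h at WT = K_a γ d_w = 9.744 kPa; at base = 9.744 + K_a γ' × 2.4 = 19.39 kPa.
P₁ (0–1.4 m) = ½×9.744×1.4 = 6.821. P₂ (1.4–3.8 m) = ½(9.744+19.39)×2.4 = 34.96.
P_w = ½ γ_w h₂² = 0.5×9.81×2.4² = 28.25. Total = 6.821+34.96+28.25 = 70.03 kN/m.

70.0 kN/m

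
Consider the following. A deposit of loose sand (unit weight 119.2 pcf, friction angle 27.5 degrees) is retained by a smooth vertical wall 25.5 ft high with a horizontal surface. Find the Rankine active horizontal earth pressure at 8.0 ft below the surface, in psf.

351 psf

K_a = (1 − sin φ)/(1 + sin φ) = 0.3682.
σ_h = K_a γ z = 0.3682 × 119.2 × 8.0 = 351.1 psf.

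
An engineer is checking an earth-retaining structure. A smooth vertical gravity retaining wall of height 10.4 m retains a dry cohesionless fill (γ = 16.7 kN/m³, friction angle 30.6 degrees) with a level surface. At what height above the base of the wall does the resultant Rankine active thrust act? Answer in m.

K_a = 0.3253.
The pressure distribution is triangular, so the resultant acts at H/3 above the base = 10.4/3 = 3.467 m.

3.47 m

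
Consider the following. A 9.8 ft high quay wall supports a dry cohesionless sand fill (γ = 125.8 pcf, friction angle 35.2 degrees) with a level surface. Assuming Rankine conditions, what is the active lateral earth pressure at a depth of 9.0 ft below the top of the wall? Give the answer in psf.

304 psf

K_a = (1 − sin φ)/(1 + sin φ) = 0.2687.
σ_h = K_a γ z = 0.2687 × 125.8 × 9.0 = 304.2 psf.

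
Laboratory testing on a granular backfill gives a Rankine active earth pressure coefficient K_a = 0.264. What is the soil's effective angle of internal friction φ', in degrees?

35.6°

K_a = tan²(45° − φ/2) ⇒ 45° − φ/2 = arctan(√0.264) = 27.19°.
φ = 2(45° − 27.19°) = 35.61°.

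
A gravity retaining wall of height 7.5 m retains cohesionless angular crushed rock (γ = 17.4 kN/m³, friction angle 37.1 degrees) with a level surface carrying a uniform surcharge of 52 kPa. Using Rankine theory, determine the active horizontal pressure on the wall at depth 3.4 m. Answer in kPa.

K_a = (1 − sin φ)/(1 + sin φ) = 0.2475.
σ_v = γz + q = 17.4 × 3.4 + 52 = 111.2 kPa.
σ_h = K_a σ_v = 0.2475 × 111.2 = 27.51 kPa.

27.5 kPa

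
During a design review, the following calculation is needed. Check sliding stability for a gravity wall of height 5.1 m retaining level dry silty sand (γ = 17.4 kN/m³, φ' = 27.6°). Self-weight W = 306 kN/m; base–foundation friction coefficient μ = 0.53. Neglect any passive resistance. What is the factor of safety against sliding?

1.95

K_a = tan²(45° − 27.6°/2) = 0.3668.
P_a = ½K_aγH² = 0.5×0.3668×17.4×5.1² = 83.00 kN/m, acting at H/3 = 1.700 m above the base.
FS_sliding = μW / P_a = 0.53×306 / 83.00 = 1.954.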